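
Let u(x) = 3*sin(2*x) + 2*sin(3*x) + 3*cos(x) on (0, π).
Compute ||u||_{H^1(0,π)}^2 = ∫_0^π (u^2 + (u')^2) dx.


||u||_{H^1(0,π)}^2 = 48 + 103*π/2

u'(x) = -3*sin(x) + 6*cos(2*x) + 6*cos(3*x).
Expand u² and (u')² and integrate term by term on (0, π), using: for integers n ≥ 1, ∫_0^π sin²(nx) dx = ∫_0^π cos²(nx) dx = π/2; for n ≠ n', ∫_0^π sin(nx)sin(n'x) dx = ∫_0^π cos(nx)cos(n'x) dx = 0; and by product-to-sum, ∫_0^π sin(nx)cos(n'x) dx = ½∫_0^π [sin((n+n')x) + sin((n−n')x)] dx, which is 0 when n+n' is even and 2n/(n²−n'²) when n+n' is odd (it need not vanish on (0, π)).
  u² squared terms: (2)²·∫sin(3x)² dx = 4·π/2 = 2*π;  (3)²·∫cos(x)² dx = 9·π/2 = 9*π/2;  (3)²·∫sin(2x)² dx = 9·π/2 = 9*π/2.
  u² cross terms: 2·(2)·(3)·∫sin(3x)·cos(x) dx = 12·(0) = 0;  2·(2)·(3)·∫sin(3x)·sin(2x) dx = 12·(0) = 0;  2·(3)·(3)·∫cos(x)·sin(2x) dx = 18·(4/3) = 24.
  So ∫_0^π u² dx = 2*π + 9*π/2 + 9*π/2 + 0 + 0 + 24 = 24 + 11*π.
  (u')² squared terms: (-3)²·∫sin(x)² dx = 9·π/2 = 9*π/2;  (6)²·∫cos(2x)² dx = 36·π/2 = 18*π;  (6)²·∫cos(3x)² dx = 36·π/2 = 18*π.
  (u')² cross terms: 2·(-3)·(6)·∫sin(x)·cos(2x) dx = -36·(-2/3) = 24;  2·(-3)·(6)·∫sin(x)·cos(3x) dx = -36·(0) = 0;  2·(6)·(6)·∫cos(2x)·cos(3x) dx = 72·(0) = 0.
  So ∫_0^π (u')² dx = 9*π/2 + 18*π + 18*π + 24 + 0 + 0 = 24 + 81*π/2.
||u||_{H^1}^2 = (24 + 11*π) + (24 + 81*π/2) = 48 + 103*π/2.


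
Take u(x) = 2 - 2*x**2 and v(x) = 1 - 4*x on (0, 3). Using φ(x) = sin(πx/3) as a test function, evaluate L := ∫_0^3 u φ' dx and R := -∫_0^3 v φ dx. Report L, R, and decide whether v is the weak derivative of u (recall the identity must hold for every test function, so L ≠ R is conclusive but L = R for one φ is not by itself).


LHS = 36/π, RHS = 30/π. No, v is not the weak derivative of u.

u(x) = 2 - 2*x**2, classical derivative u'(x) = -4*x.
φ(x) = sin(πx/3), so φ'(x) = π*cos(π*x/3)/3.
Note φ(0) = φ(3) = 0, so the boundary term u·φ vanishes.
LHS = ∫_0^3 u(x) φ'(x) dx = ∫_0^3 (-2*π*x^2*cos(π*x/3)/3 + 2*π*cos(π*x/3)/3) dx. Term by term:
  ∫_0^3 2*π*cos(π*x/3)/3 dx = 0;  ∫_0^3 -2*π*x^2*cos(π*x/3)/3 dx = 36/π.
Sum: 0 + 36/π = 36/π.
So LHS = 36/π.
∫_0^3 v(x) φ(x) dx = ∫_0^3 (-4*x*sin(π*x/3) + sin(π*x/3)) dx. Term by term:
  ∫_0^3 -4*x*sin(π*x/3) dx = -36/π;  ∫_0^3 sin(π*x/3) dx = 6/π.
Sum: -36/π + 6/π = -30/π.
So RHS = -∫_0^3 v(x) φ(x) dx = 30/π.
LHS − RHS = 6/π ≠ 0, so the identity fails.
(For a valid weak derivative the identity must hold for EVERY test function, in particular this one. The failure shows v is NOT the weak derivative of u.)
Correct weak derivative would be u'(x) = -4*x.


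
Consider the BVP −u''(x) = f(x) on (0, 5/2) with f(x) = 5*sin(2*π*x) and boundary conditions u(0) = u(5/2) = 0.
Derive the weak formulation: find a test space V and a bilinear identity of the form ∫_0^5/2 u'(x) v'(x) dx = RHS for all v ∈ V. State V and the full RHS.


V = H^1_0(0, 5/2) (so v(0) = v(5/2) = 0); weak form: ∫_0^5/2 u'v' dx = ∫_0^5/2 (5*sin(2*π*x)) v dx for all v ∈ V.

Multiply both sides by a test function v and integrate from 0 to 5/2:
  ∫_0^5/2 −u''(x) v(x) dx = ∫_0^5/2 f(x) v(x) dx.
Integrate the LHS by parts once:
  ∫_0^5/2 −u'' v dx = −[u'(x) v(x)]_0^5/2 + ∫_0^5/2 u'(x) v'(x) dx.
Thus ∫_0^5/2 u'(x) v'(x) dx = ∫_0^5/2 f(x) v(x) dx + [u'(x) v(x)]_0^5/2.
Choose V so that boundary terms are either known or forced to vanish.
u is Dirichlet: u(0) = u(5/2) = 0. Let V = H^1_0(0, 5/2); then v(0) = v(5/2) = 0, and [u' v]_0^5/2 = 0.
Weak formulation: find u (satisfying any essential BC) such that ∫_0^5/2 u'(x) v'(x) dx = ∫_0^5/2 f v dx for all v ∈ V.
Substituting f(x) = 5*sin(2*π*x), the right-hand side is ∫_0^5/2 (5*sin(2*π*x)) v dx.


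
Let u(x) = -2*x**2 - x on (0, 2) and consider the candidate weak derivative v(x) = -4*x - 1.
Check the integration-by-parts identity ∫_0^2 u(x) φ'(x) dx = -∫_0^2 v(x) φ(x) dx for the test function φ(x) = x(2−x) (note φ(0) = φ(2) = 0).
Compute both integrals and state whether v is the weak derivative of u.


LHS = 20/3, RHS = 20/3. Yes, v = u' weakly.

u(x) = -2*x**2 - x, classical derivative u'(x) = -4*x - 1.
φ(x) = x(2−x), so φ'(x) = 2 - 2*x.
Note φ(0) = φ(2) = 0, so the boundary term u·φ vanishes.
LHS = ∫_0^2 u(x) φ'(x) dx = ∫_0^2 (4*x^3 - 2*x^2 - 2*x) dx. Term by term:
  ∫_0^2 4*x^3 dx = 16;  ∫_0^2 -2*x^2 dx = -16/3;  ∫_0^2 -2*x dx = -4.
Sum: 16 − 16/3 − 4 = 20/3.
So LHS = 20/3.
∫_0^2 v(x) φ(x) dx = ∫_0^2 (4*x^3 - 7*x^2 - 2*x) dx. Term by term:
  ∫_0^2 4*x^3 dx = 16;  ∫_0^2 -7*x^2 dx = -56/3;  ∫_0^2 -2*x dx = -4.
Sum: 16 − 56/3 − 4 = -20/3.
So RHS = -∫_0^2 v(x) φ(x) dx = 20/3.
LHS = RHS, so the identity holds for this test φ.
Moreover u is smooth here and v(x) = u'(x) = -4*x - 1 pointwise, so the identity holds for every test function. Hence v is the weak derivative of u.


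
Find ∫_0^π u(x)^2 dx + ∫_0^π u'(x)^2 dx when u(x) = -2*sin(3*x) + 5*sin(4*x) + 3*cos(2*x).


||u||_{H^1(0,π)}^2 = -72 + 255*π

u'(x) = -6*sin(2*x) - 6*cos(3*x) + 20*cos(4*x).
Expand u² and (u')² and integrate term by term on (0, π), using: for integers n ≥ 1, ∫_0^π sin²(nx) dx = ∫_0^π cos²(nx) dx = π/2; for n ≠ n', ∫_0^π sin(nx)sin(n'x) dx = ∫_0^π cos(nx)cos(n'x) dx = 0; and by product-to-sum, ∫_0^π sin(nx)cos(n'x) dx = ½∫_0^π [sin((n+n')x) + sin((n−n')x)] dx, which is 0 when n+n' is even and 2n/(n²−n'²) when n+n' is odd (it need not vanish on (0, π)).
  u² squared terms: (-2)²·∫sin(3x)² dx = 4·π/2 = 2*π;  (3)²·∫cos(2x)² dx = 9·π/2 = 9*π/2;  (5)²·∫sin(4x)² dx = 25·π/2 = 25*π/2.
  u² cross terms: 2·(-2)·(3)·∫sin(3x)·cos(2x) dx = -12·(6/5) = -72/5;  2·(-2)·(5)·∫sin(3x)·sin(4x) dx = -20·(0) = 0;  2·(3)·(5)·∫cos(2x)·sin(4x) dx = 30·(0) = 0.
  So ∫_0^π u² dx = 2*π + 9*π/2 + 25*π/2 − 72/5 + 0 + 0 = -72/5 + 19*π.
  (u')² squared terms: (-6)²·∫cos(3x)² dx = 36·π/2 = 18*π;  (-6)²·∫sin(2x)² dx = 36·π/2 = 18*π;  (20)²·∫cos(4x)² dx = 400·π/2 = 200*π.
  (u')² cross terms: 2·(-6)·(-6)·∫cos(3x)·sin(2x) dx = 72·(-4/5) = -288/5;  2·(-6)·(20)·∫cos(3x)·cos(4x) dx = -240·(0) = 0;  2·(-6)·(20)·∫sin(2x)·cos(4x) dx = -240·(0) = 0.
  So ∫_0^π (u')² dx = 18*π + 18*π + 200*π − 288/5 + 0 + 0 = -288/5 + 236*π.
||u||_{H^1}^2 = (-72/5 + 19*π) + (-288/5 + 236*π) = -72 + 255*π.


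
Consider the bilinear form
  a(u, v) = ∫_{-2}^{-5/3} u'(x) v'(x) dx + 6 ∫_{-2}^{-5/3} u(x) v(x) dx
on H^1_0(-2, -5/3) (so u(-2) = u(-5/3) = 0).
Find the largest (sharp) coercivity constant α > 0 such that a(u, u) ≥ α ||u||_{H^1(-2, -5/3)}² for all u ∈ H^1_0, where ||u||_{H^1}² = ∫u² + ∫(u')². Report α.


α = 1

Coercivity of a(·,·) on H^1_0(-2, -5/3) means a(u, u) ≥ α ||u||_{H^1}² for every u ∈ H^1_0.
The interval has length L = 1/3, and Poincaré/coercivity depend only on L. Here a(u, u) = ∫(u')² + (6)·∫u².
Here c = 6 ≥ 1, so a(u,u) = ∫(u')² + c∫u² ≥ ∫(u')² + ∫u² = ||u||_{H^1}², i.e. α = 1 works. No larger α is possible: a(u,u) ≥ α||u||_{H^1}² means (1−α)∫(u')² ≥ (α−c)∫u², and for the modes u_n = sin(nπ(x−x₀)/L) (x₀ the left endpoint) one has ∫u_n²/∫(u_n')² = (L/(nπ))² → 0, so a(u_n,u_n)/||u_n||_{H^1}² → 1. Hence the optimal constant is α = 1.
Therefore α = 1.


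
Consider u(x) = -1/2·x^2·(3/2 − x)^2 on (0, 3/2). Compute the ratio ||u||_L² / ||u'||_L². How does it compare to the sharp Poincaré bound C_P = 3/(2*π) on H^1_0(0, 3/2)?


||u||_L² / ||u'||_L² = sqrt(3)/4 < C_P = 3/(2*π).

u(x) = -1/2·x^2·(3/2 − x)^2, so u'(x) = x*(-8*x^2 + 18*x - 9)/4.
u(x) = -1/2·x^2·(3/2 − x)^2 vanishes at x = 0 and x = 3/2, so u ∈ H^1_0(0, 3/2). Differentiate via the product rule and integrate the resulting polynomials term by term.
  ∫_0^3/2 u² dx = ∫_0^3/2 (x^8/4 - 3*x^7/2 + 27*x^6/8 - 27*x^5/8 + 81*x^4/64) dx. Term by term:
    ∫_0^3/2 x^8/4 dx = 2187/2048;  ∫_0^3/2 -3*x^7/2 dx = -19683/4096;  ∫_0^3/2 27*x^6/8 dx = 59049/7168;
    ∫_0^3/2 -27*x^5/8 dx = -6561/1024;  ∫_0^3/2 81*x^4/64 dx = 19683/10240.
  Sum: 2187/2048 − 19683/4096 + 59049/7168 − 6561/1024 + 19683/10240 = 2187/143360.
  ∫_0^3/2 (u')² dx = ∫_0^3/2 (4*x^6 - 18*x^5 + 117*x^4/4 - 81*x^3/4 + 81*x^2/16) dx. Term by term:
    ∫_0^3/2 4*x^6 dx = 2187/224;  ∫_0^3/2 -18*x^5 dx = -2187/64;  ∫_0^3/2 117*x^4/4 dx = 28431/640;
    ∫_0^3/2 -81*x^3/4 dx = -6561/256;  ∫_0^3/2 81*x^2/16 dx = 729/128.
  Sum: 2187/224 − 2187/64 + 28431/640 − 6561/256 + 729/128 = 729/8960.
∫_0^3/2 u² dx = 2187/143360, so ||u||_L² = 27*sqrt(105)/2240.
∫_0^3/2 (u')² dx = 729/8960, so ||u'||_L² = 27*sqrt(35)/560.
Ratio ||u||_L² / ||u'||_L² = sqrt(3)/4.
Sharp Poincaré constant on H^1_0(0, 3/2) is C_P = L/π = 3/(2*π), achieved by sin(2*π/3·x).
A polynomial bump cannot attain the sharp Poincaré constant (only the first sine eigenfunction does), so the ratio is strictly less than C_P, consistent with ||u||_L² ≤ C_P ||u'||_L².


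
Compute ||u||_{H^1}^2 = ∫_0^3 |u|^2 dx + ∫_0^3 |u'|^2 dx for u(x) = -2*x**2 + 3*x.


||u||_{H^1}^2 = 477/5

The H^1 norm (squared) on an interval (0, L) is
  ||u||_{H^1}^2 = ∫_0^L u(x)^2 dx + ∫_0^L u'(x)^2 dx.
Compute u'(x) = 3 - 4*x.
Then u(x)^2 = 4*x**4 - 12*x**3 + 9*x**2 and u'(x)^2 = 16*x**2 - 24*x + 9.
Integrate each monomial from 0 to 3 using ∫_0^3 c·x^n dx = c·3^(n+1)/(n+1):
  ∫_0^3 u(x)^2 dx = ∫_0^3 (4*x^4 - 12*x^3 + 9*x^2) dx. Term by term:
    ∫_0^3 4*x^4 dx = 972/5;  ∫_0^3 -12*x^3 dx = -243;  ∫_0^3 9*x^2 dx = 81.
  Sum: 972/5 − 243 + 81 = 162/5.
  ∫_0^3 u'(x)^2 dx = ∫_0^3 (16*x^2 - 24*x + 9) dx. Term by term:
    ∫_0^3 16*x^2 dx = 144;  ∫_0^3 -24*x dx = -108;  ∫_0^3 9 dx = 27.
  Sum: 144 − 108 + 27 = 63.
Adding: ||u||_{H^1}^2 = 162/5 + 63 = 477/5.


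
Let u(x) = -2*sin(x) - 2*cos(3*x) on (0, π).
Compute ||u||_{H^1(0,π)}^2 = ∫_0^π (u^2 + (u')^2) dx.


||u||_{H^1(0,π)}^2 = 24*π

u'(x) = 6*sin(3*x) - 2*cos(x).
Expand u² and (u')² and integrate term by term on (0, π), using: for integers n ≥ 1, ∫_0^π sin²(nx) dx = ∫_0^π cos²(nx) dx = π/2; for n ≠ n', ∫_0^π sin(nx)sin(n'x) dx = ∫_0^π cos(nx)cos(n'x) dx = 0; and by product-to-sum, ∫_0^π sin(nx)cos(n'x) dx = ½∫_0^π [sin((n+n')x) + sin((n−n')x)] dx, which is 0 when n+n' is even and 2n/(n²−n'²) when n+n' is odd (it need not vanish on (0, π)).
  u² squared terms: (-2)²·∫cos(3x)² dx = 4·π/2 = 2*π;  (-2)²·∫sin(x)² dx = 4·π/2 = 2*π.
  u² cross terms: 2·(-2)·(-2)·∫cos(3x)·sin(x) dx = 8·(0) = 0.
  So ∫_0^π u² dx = 2*π + 2*π + 0 = 4*π.
  (u')² squared terms: (-2)²·∫cos(x)² dx = 4·π/2 = 2*π;  (6)²·∫sin(3x)² dx = 36·π/2 = 18*π.
  (u')² cross terms: 2·(-2)·(6)·∫cos(x)·sin(3x) dx = -24·(0) = 0.
  So ∫_0^π (u')² dx = 2*π + 18*π + 0 = 20*π.
||u||_{H^1}^2 = (4*π) + (20*π) = 24*π.


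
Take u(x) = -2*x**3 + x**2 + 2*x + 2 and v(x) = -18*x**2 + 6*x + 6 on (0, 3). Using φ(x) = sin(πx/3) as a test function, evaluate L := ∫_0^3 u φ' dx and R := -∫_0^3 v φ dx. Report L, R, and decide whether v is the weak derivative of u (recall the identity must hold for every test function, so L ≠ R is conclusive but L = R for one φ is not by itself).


LHS = -648/π^3 + 132/π, RHS = -1944/π^3 + 396/π. No, v is not the weak derivative of u.

u(x) = -2*x**3 + x**2 + 2*x + 2, classical derivative u'(x) = -6*x**2 + 2*x + 2.
φ(x) = sin(πx/3), so φ'(x) = π*cos(π*x/3)/3.
Note φ(0) = φ(3) = 0, so the boundary term u·φ vanishes.
LHS = ∫_0^3 u(x) φ'(x) dx = ∫_0^3 (-2*π*x^3*cos(π*x/3)/3 + π*x^2*cos(π*x/3)/3 + 2*π*x*cos(π*x/3)/3 + 2*π*cos(π*x/3)/3) dx. Term by term:
  ∫_0^3 2*π*cos(π*x/3)/3 dx = 0;  ∫_0^3 -2*π*x^3*cos(π*x/3)/3 dx = -648/π^3 + 162/π;  ∫_0^3 π*x^2*cos(π*x/3)/3 dx = -18/π;
  ∫_0^3 2*π*x*cos(π*x/3)/3 dx = -12/π.
Sum: 0 + -648/π^3 + 162/π − 18/π − 12/π = -648/π^3 + 132/π.
So LHS = -648/π^3 + 132/π.
∫_0^3 v(x) φ(x) dx = ∫_0^3 (-18*x^2*sin(π*x/3) + 6*x*sin(π*x/3) + 6*sin(π*x/3)) dx. Term by term:
  ∫_0^3 6*sin(π*x/3) dx = 36/π;  ∫_0^3 -18*x^2*sin(π*x/3) dx = -486/π + 1944/π^3;  ∫_0^3 6*x*sin(π*x/3) dx = 54/π.
Sum: 36/π + -486/π + 1944/π^3 + 54/π = -396/π + 1944/π^3.
So RHS = -∫_0^3 v(x) φ(x) dx = -1944/π^3 + 396/π.
LHS − RHS = -264/π + 1296/π^3 ≠ 0, so the identity fails.
(For a valid weak derivative the identity must hold for EVERY test function, in particular this one. The failure shows v is NOT the weak derivative of u.)
Correct weak derivative would be u'(x) = -6*x**2 + 2*x + 2.


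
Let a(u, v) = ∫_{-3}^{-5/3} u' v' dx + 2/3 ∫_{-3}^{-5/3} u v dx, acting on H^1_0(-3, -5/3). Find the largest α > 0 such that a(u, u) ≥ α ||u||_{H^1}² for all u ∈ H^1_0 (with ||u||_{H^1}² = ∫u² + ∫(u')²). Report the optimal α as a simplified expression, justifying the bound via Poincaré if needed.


α = (32 + 27*π^2)/(3*(16 + 9*π^2))

Coercivity of a(·,·) on H^1_0(-3, -5/3) means a(u, u) ≥ α ||u||_{H^1}² for every u ∈ H^1_0.
The interval has length L = 4/3, and Poincaré/coercivity depend only on L. Here a(u, u) = ∫(u')² + (2/3)·∫u².
Here 0 < c = 2/3 < 1. The condition a(u,u) ≥ α||u||_{H^1}² reads (1−α)∫(u')² ≥ (α−c)∫u². Any admissible α is ≤ 1 (rapidly oscillating u have ∫u²/∫(u')² → 0), and α = 1 would force 0 ≥ (1−c)∫u², impossible since c < 1; so 1−α > 0. By the sharp Poincaré inequality on H^1_0 of an interval of length L, ∫(u')² ≥ (π/L)²∫u² with equality for the first sine mode sin(π(x−x₀)/L) (x₀ the left endpoint), so the inequality holds for all u iff (1−α)(π/L)² ≥ α − c, i.e. α ≤ ((π/L)² + c)/((π/L)² + 1) = (1 + c(L/π)²)/(1 + (L/π)²). With (π/L)² = 9*π^2/16 and c = 2/3, the largest admissible constant is α = ((π/L)² + c)/((π/L)² + 1).
Simplifying, α = (32 + 27*π^2)/(3*(16 + 9*π^2)).


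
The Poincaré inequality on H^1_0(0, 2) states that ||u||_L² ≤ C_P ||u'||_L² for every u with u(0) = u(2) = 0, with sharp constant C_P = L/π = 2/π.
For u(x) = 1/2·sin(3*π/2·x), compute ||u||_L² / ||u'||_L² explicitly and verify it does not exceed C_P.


||u||_L² / ||u'||_L² = 2/(3*π) < C_P = 2/π.

u(x) = 1/2·sin(3*π/2·x), so u'(x) = 3*π*cos(3*π*x/2)/4.
Writing u(x) = A·sin(kπx/L) with A = 1/2 and k = 3, use ∫_0^L sin²(kπx/L) dx = L/2 and ∫_0^L cos²(kπx/L) dx = L/2.
u² = 1/4·sin²(3*π/2·x) and (u')² = 9*π^2/16·cos²(3*π/2·x), and each of sin², cos² integrates to L/2 = 1 over (0, 2).
∫_0^2 u² dx = 1/4, so ||u||_L² = 1/2.
∫_0^2 (u')² dx = 9*π^2/16, so ||u'||_L² = 3*π/4.
Ratio ||u||_L² / ||u'||_L² = 2/(3*π).
Sharp Poincaré constant on H^1_0(0, 2) is C_P = L/π = 2/π, achieved by sin(π/2·x).
This is the k = 3 harmonic; the ratio L/(kπ) is strictly less than C_P = L/π, consistent with the sharp inequality ||u||_L² ≤ C_P ||u'||_L².


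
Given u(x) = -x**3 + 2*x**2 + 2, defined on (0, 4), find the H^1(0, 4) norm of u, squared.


||u||_{H^1}^2 = 105872/105

The H^1 norm (squared) on an interval (0, L) is
  ||u||_{H^1}^2 = ∫_0^L u(x)^2 dx + ∫_0^L u'(x)^2 dx.
Compute u'(x) = -3*x**2 + 4*x.
Then u(x)^2 = x**6 - 4*x**5 + 4*x**4 - 4*x**3 + 8*x**2 + 4 and u'(x)^2 = 9*x**4 - 24*x**3 + 16*x**2.
Integrate each monomial from 0 to 4 using ∫_0^4 c·x^n dx = c·4^(n+1)/(n+1):
  ∫_0^4 u(x)^2 dx = ∫_0^4 (x^6 - 4*x^5 + 4*x^4 - 4*x^3 + 8*x^2 + 4) dx. Term by term:
    ∫_0^4 x^6 dx = 16384/7;  ∫_0^4 -4*x^5 dx = -8192/3;  ∫_0^4 4*x^4 dx = 4096/5;
    ∫_0^4 -4*x^3 dx = -256;  ∫_0^4 8*x^2 dx = 512/3;  ∫_0^4 4 dx = 16.
  Sum: 16384/7 − 8192/3 + 4096/5 − 256 + 512/3 + 16 = 12592/35.
  ∫_0^4 u'(x)^2 dx = ∫_0^4 (9*x^4 - 24*x^3 + 16*x^2) dx. Term by term:
    ∫_0^4 9*x^4 dx = 9216/5;  ∫_0^4 -24*x^3 dx = -1536;  ∫_0^4 16*x^2 dx = 1024/3.
  Sum: 9216/5 − 1536 + 1024/3 = 9728/15.
Adding: ||u||_{H^1}^2 = 12592/35 + 9728/15 = 105872/105.


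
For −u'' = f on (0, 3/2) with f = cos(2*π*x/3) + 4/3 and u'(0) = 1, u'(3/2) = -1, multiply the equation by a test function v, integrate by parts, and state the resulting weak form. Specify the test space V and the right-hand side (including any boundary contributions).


V = H^1(0, 3/2) (v unrestricted at boundary; u is determined up to an additive constant); weak form: ∫_0^3/2 u'v' dx = ∫_0^3/2 (cos(2*π*x/3) + 4/3) v dx − v(3/2) − v(0) for all v ∈ V.

Multiply both sides by a test function v and integrate from 0 to 3/2:
  ∫_0^3/2 −u''(x) v(x) dx = ∫_0^3/2 f(x) v(x) dx.
Integrate the LHS by parts once:
  ∫_0^3/2 −u'' v dx = −[u'(x) v(x)]_0^3/2 + ∫_0^3/2 u'(x) v'(x) dx.
Thus ∫_0^3/2 u'(x) v'(x) dx = ∫_0^3/2 f(x) v(x) dx + [u'(x) v(x)]_0^3/2.
Choose V so that boundary terms are either known or forced to vanish.
u has inhomogeneous Neumann u'(0) = 1, u'(3/2) = -1. [u' v]_0^3/2 = (-1)·v(3/2) − (1)·v(0) = − v(3/2) − v(0). Take V = H^1(0, 3/2); boundary term becomes part of RHS.
Weak formulation: find u (satisfying any essential BC) such that ∫_0^3/2 u'(x) v'(x) dx = ∫_0^3/2 f v dx − v(3/2) − v(0) for all v ∈ V (Neumann data are natural BCs: they enter the RHS as boundary terms).
Substituting f(x) = cos(2*π*x/3) + 4/3, the right-hand side is ∫_0^3/2 (cos(2*π*x/3) + 4/3) v dx − v(3/2) − v(0).
Compatibility check (pure Neumann): taking v ≡ 1 ∈ V gives 0 = ∫_0^3/2 f dx + (-1) − (1), i.e. ∫_0^3/2 f dx must equal u'(0) − u'(3/2) = 2. Indeed ∫_0^3/2 (cos(2*π*x/3) + 4/3) dx = 2, so the data are compatible. The solution is then unique only up to an additive constant (fix it e.g. by requiring ∫_0^3/2 u dx = 0).


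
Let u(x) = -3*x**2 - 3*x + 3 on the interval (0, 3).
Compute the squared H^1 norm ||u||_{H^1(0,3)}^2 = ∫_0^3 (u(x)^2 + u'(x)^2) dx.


||u||_{H^1}^2 = 11799/10

The H^1 norm (squared) on an interval (0, L) is
  ||u||_{H^1}^2 = ∫_0^L u(x)^2 dx + ∫_0^L u'(x)^2 dx.
Compute u'(x) = -6*x - 3.
Then u(x)^2 = 9*x**4 + 18*x**3 - 9*x**2 - 18*x + 9 and u'(x)^2 = 36*x**2 + 36*x + 9.
Integrate each monomial from 0 to 3 using ∫_0^3 c·x^n dx = c·3^(n+1)/(n+1):
  ∫_0^3 u(x)^2 dx = ∫_0^3 (9*x^4 + 18*x^3 - 9*x^2 - 18*x + 9) dx. Term by term:
    ∫_0^3 9*x^4 dx = 2187/5;  ∫_0^3 18*x^3 dx = 729/2;  ∫_0^3 -9*x^2 dx = -81;
    ∫_0^3 -18*x dx = -81;  ∫_0^3 9 dx = 27.
  Sum: 2187/5 + 729/2 − 81 − 81 + 27 = 6669/10.
  ∫_0^3 u'(x)^2 dx = ∫_0^3 (36*x^2 + 36*x + 9) dx. Term by term:
    ∫_0^3 36*x^2 dx = 324;  ∫_0^3 36*x dx = 162;  ∫_0^3 9 dx = 27.
  Sum: 324 + 162 + 27 = 513.
Adding: ||u||_{H^1}^2 = 6669/10 + 513 = 11799/10.


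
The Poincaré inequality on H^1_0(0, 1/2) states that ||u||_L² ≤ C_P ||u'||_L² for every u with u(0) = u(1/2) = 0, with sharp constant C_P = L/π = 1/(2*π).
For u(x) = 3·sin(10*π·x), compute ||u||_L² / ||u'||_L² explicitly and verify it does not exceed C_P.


||u||_L² / ||u'||_L² = 1/(10*π) < C_P = 1/(2*π).

u(x) = 3·sin(10*π·x), so u'(x) = 30*π*cos(10*π*x).
Writing u(x) = A·sin(kπx/L) with A = 3 and k = 5, use ∫_0^L sin²(kπx/L) dx = L/2 and ∫_0^L cos²(kπx/L) dx = L/2.
u² = 9·sin²(10*π·x) and (u')² = 900*π^2·cos²(10*π·x), and each of sin², cos² integrates to L/2 = 1/4 over (0, 1/2).
∫_0^1/2 u² dx = 9/4, so ||u||_L² = 3/2.
∫_0^1/2 (u')² dx = 225*π^2, so ||u'||_L² = 15*π.
Ratio ||u||_L² / ||u'||_L² = 1/(10*π).
Sharp Poincaré constant on H^1_0(0, 1/2) is C_P = L/π = 1/(2*π), achieved by sin(2*π·x).
This is the k = 5 harmonic; the ratio L/(kπ) is strictly less than C_P = L/π, consistent with the sharp inequality ||u||_L² ≤ C_P ||u'||_L².


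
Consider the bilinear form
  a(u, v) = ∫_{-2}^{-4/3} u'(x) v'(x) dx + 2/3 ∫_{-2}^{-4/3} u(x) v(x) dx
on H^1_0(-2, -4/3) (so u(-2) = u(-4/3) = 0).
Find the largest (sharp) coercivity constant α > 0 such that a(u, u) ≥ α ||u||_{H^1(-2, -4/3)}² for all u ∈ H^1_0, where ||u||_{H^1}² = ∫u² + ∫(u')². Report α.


α = (8 + 27*π^2)/(3*(4 + 9*π^2))

Coercivity of a(·,·) on H^1_0(-2, -4/3) means a(u, u) ≥ α ||u||_{H^1}² for every u ∈ H^1_0.
The interval has length L = 2/3, and Poincaré/coercivity depend only on L. Here a(u, u) = ∫(u')² + (2/3)·∫u².
Here 0 < c = 2/3 < 1. The condition a(u,u) ≥ α||u||_{H^1}² reads (1−α)∫(u')² ≥ (α−c)∫u². Any admissible α is ≤ 1 (rapidly oscillating u have ∫u²/∫(u')² → 0), and α = 1 would force 0 ≥ (1−c)∫u², impossible since c < 1; so 1−α > 0. By the sharp Poincaré inequality on H^1_0 of an interval of length L, ∫(u')² ≥ (π/L)²∫u² with equality for the first sine mode sin(π(x−x₀)/L) (x₀ the left endpoint), so the inequality holds for all u iff (1−α)(π/L)² ≥ α − c, i.e. α ≤ ((π/L)² + c)/((π/L)² + 1) = (1 + c(L/π)²)/(1 + (L/π)²). With (π/L)² = 9*π^2/4 and c = 2/3, the largest admissible constant is α = ((π/L)² + c)/((π/L)² + 1).
Simplifying, α = (8 + 27*π^2)/(3*(4 + 9*π^2)).


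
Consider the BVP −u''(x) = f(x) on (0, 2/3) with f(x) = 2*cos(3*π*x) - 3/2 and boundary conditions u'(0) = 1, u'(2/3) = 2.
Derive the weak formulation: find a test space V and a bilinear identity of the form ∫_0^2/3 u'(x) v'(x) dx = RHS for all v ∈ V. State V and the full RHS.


V = H^1(0, 2/3) (v unrestricted at boundary; u is determined up to an additive constant); weak form: ∫_0^2/3 u'v' dx = ∫_0^2/3 (2*cos(3*π*x) - 3/2) v dx + 2·v(2/3) − v(0) for all v ∈ V.

Multiply both sides by a test function v and integrate from 0 to 2/3:
  ∫_0^2/3 −u''(x) v(x) dx = ∫_0^2/3 f(x) v(x) dx.
Integrate the LHS by parts once:
  ∫_0^2/3 −u'' v dx = −[u'(x) v(x)]_0^2/3 + ∫_0^2/3 u'(x) v'(x) dx.
Thus ∫_0^2/3 u'(x) v'(x) dx = ∫_0^2/3 f(x) v(x) dx + [u'(x) v(x)]_0^2/3.
Choose V so that boundary terms are either known or forced to vanish.
u has inhomogeneous Neumann u'(0) = 1, u'(2/3) = 2. [u' v]_0^2/3 = (2)·v(2/3) − (1)·v(0) = 2·v(2/3) − v(0). Take V = H^1(0, 2/3); boundary term becomes part of RHS.
Weak formulation: find u (satisfying any essential BC) such that ∫_0^2/3 u'(x) v'(x) dx = ∫_0^2/3 f v dx + 2·v(2/3) − v(0) for all v ∈ V (Neumann data are natural BCs: they enter the RHS as boundary terms).
Substituting f(x) = 2*cos(3*π*x) - 3/2, the right-hand side is ∫_0^2/3 (2*cos(3*π*x) - 3/2) v dx + 2·v(2/3) − v(0).
Compatibility check (pure Neumann): taking v ≡ 1 ∈ V gives 0 = ∫_0^2/3 f dx + (2) − (1), i.e. ∫_0^2/3 f dx must equal u'(0) − u'(2/3) = -1. Indeed ∫_0^2/3 (2*cos(3*π*x) - 3/2) dx = -1, so the data are compatible. The solution is then unique only up to an additive constant (fix it e.g. by requiring ∫_0^2/3 u dx = 0).


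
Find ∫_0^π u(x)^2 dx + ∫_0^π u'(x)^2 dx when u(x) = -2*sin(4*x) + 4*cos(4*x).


||u||_{H^1(0,π)}^2 = 170*π

u'(x) = -16*sin(4*x) - 8*cos(4*x).
Expand u² and (u')² and integrate term by term on (0, π), using: for integers n ≥ 1, ∫_0^π sin²(nx) dx = ∫_0^π cos²(nx) dx = π/2; for n ≠ n', ∫_0^π sin(nx)sin(n'x) dx = ∫_0^π cos(nx)cos(n'x) dx = 0; and by product-to-sum, ∫_0^π sin(nx)cos(n'x) dx = ½∫_0^π [sin((n+n')x) + sin((n−n')x)] dx, which is 0 when n+n' is even and 2n/(n²−n'²) when n+n' is odd (it need not vanish on (0, π)).
  u² squared terms: (-2)²·∫sin(4x)² dx = 4·π/2 = 2*π;  (4)²·∫cos(4x)² dx = 16·π/2 = 8*π.
  u² cross terms: 2·(-2)·(4)·∫sin(4x)·cos(4x) dx = -16·(0) = 0.
  So ∫_0^π u² dx = 2*π + 8*π + 0 = 10*π.
  (u')² squared terms: (-16)²·∫sin(4x)² dx = 256·π/2 = 128*π;  (-8)²·∫cos(4x)² dx = 64·π/2 = 32*π.
  (u')² cross terms: 2·(-16)·(-8)·∫sin(4x)·cos(4x) dx = 256·(0) = 0.
  So ∫_0^π (u')² dx = 128*π + 32*π + 0 = 160*π.
||u||_{H^1}^2 = (10*π) + (160*π) = 170*π.


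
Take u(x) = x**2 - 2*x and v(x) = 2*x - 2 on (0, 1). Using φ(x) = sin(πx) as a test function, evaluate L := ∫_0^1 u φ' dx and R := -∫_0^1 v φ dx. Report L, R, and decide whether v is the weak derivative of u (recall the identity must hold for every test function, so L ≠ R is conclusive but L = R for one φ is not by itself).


LHS = 2/π, RHS = 2/π. Yes, v = u' weakly.

u(x) = x**2 - 2*x, classical derivative u'(x) = 2*x - 2.
φ(x) = sin(πx), so φ'(x) = π*cos(π*x).
Note φ(0) = φ(1) = 0, so the boundary term u·φ vanishes.
LHS = ∫_0^1 u(x) φ'(x) dx = ∫_0^1 (π*x^2*cos(π*x) - 2*π*x*cos(π*x)) dx. Term by term:
  ∫_0^1 π*x^2*cos(π*x) dx = -2/π;  ∫_0^1 -2*π*x*cos(π*x) dx = 4/π.
Sum: -2/π + 4/π = 2/π.
So LHS = 2/π.
∫_0^1 v(x) φ(x) dx = ∫_0^1 (2*x*sin(π*x) - 2*sin(π*x)) dx. Term by term:
  ∫_0^1 -2*sin(π*x) dx = -4/π;  ∫_0^1 2*x*sin(π*x) dx = 2/π.
Sum: -4/π + 2/π = -2/π.
So RHS = -∫_0^1 v(x) φ(x) dx = 2/π.
LHS = RHS, so the identity holds for this test φ.
Moreover u is smooth here and v(x) = u'(x) = 2*x - 2 pointwise, so the identity holds for every test function. Hence v is the weak derivative of u.


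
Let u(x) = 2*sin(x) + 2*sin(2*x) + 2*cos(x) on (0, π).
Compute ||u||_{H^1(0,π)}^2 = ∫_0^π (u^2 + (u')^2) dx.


||u||_{H^1(0,π)}^2 = 64/3 + 18*π

u'(x) = -2*sin(x) + 2*cos(x) + 4*cos(2*x).
Expand u² and (u')² and integrate term by term on (0, π), using: for integers n ≥ 1, ∫_0^π sin²(nx) dx = ∫_0^π cos²(nx) dx = π/2; for n ≠ n', ∫_0^π sin(nx)sin(n'x) dx = ∫_0^π cos(nx)cos(n'x) dx = 0; and by product-to-sum, ∫_0^π sin(nx)cos(n'x) dx = ½∫_0^π [sin((n+n')x) + sin((n−n')x)] dx, which is 0 when n+n' is even and 2n/(n²−n'²) when n+n' is odd (it need not vanish on (0, π)).
  u² squared terms: (2)²·∫cos(x)² dx = 4·π/2 = 2*π;  (2)²·∫sin(x)² dx = 4·π/2 = 2*π;  (2)²·∫sin(2x)² dx = 4·π/2 = 2*π.
  u² cross terms: 2·(2)·(2)·∫cos(x)·sin(x) dx = 8·(0) = 0;  2·(2)·(2)·∫cos(x)·sin(2x) dx = 8·(4/3) = 32/3;  2·(2)·(2)·∫sin(x)·sin(2x) dx = 8·(0) = 0.
  So ∫_0^π u² dx = 2*π + 2*π + 2*π + 0 + 32/3 + 0 = 32/3 + 6*π.
  (u')² squared terms: (-2)²·∫sin(x)² dx = 4·π/2 = 2*π;  (2)²·∫cos(x)² dx = 4·π/2 = 2*π;  (4)²·∫cos(2x)² dx = 16·π/2 = 8*π.
  (u')² cross terms: 2·(-2)·(2)·∫sin(x)·cos(x) dx = -8·(0) = 0;  2·(-2)·(4)·∫sin(x)·cos(2x) dx = -16·(-2/3) = 32/3;  2·(2)·(4)·∫cos(x)·cos(2x) dx = 16·(0) = 0.
  So ∫_0^π (u')² dx = 2*π + 2*π + 8*π + 0 + 32/3 + 0 = 32/3 + 12*π.
||u||_{H^1}^2 = (32/3 + 6*π) + (32/3 + 12*π) = 64/3 + 18*π.


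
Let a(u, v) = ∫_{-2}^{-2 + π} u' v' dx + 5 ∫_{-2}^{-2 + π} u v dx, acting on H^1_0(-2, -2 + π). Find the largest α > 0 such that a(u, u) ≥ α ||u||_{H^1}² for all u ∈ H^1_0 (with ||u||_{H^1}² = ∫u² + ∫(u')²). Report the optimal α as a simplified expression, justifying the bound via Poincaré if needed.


α = 1

Coercivity of a(·,·) on H^1_0(-2, -2 + π) means a(u, u) ≥ α ||u||_{H^1}² for every u ∈ H^1_0.
The interval has length L = π, and Poincaré/coercivity depend only on L. Here a(u, u) = ∫(u')² + (5)·∫u².
Here c = 5 ≥ 1, so a(u,u) = ∫(u')² + c∫u² ≥ ∫(u')² + ∫u² = ||u||_{H^1}², i.e. α = 1 works. No larger α is possible: a(u,u) ≥ α||u||_{H^1}² means (1−α)∫(u')² ≥ (α−c)∫u², and for the modes u_n = sin(nπ(x−x₀)/L) (x₀ the left endpoint) one has ∫u_n²/∫(u_n')² = (L/(nπ))² → 0, so a(u_n,u_n)/||u_n||_{H^1}² → 1. Hence the optimal constant is α = 1.
Therefore α = 1.


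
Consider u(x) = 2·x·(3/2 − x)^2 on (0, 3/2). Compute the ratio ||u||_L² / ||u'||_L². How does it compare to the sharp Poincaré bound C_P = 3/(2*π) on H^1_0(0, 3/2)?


||u||_L² / ||u'||_L² = 3*sqrt(14)/28 < C_P = 3/(2*π).

u(x) = 2·x·(3/2 − x)^2, so u'(x) = 3*(x - 3/2)*(2*x - 1).
u(x) = 2·x·(3/2 − x)^2 vanishes at x = 0 and x = 3/2, so u ∈ H^1_0(0, 3/2). Differentiate via the product rule and integrate the resulting polynomials term by term.
  ∫_0^3/2 u² dx = ∫_0^3/2 (4*x^6 - 24*x^5 + 54*x^4 - 54*x^3 + 81*x^2/4) dx. Term by term:
    ∫_0^3/2 4*x^6 dx = 2187/224;  ∫_0^3/2 -24*x^5 dx = -729/16;  ∫_0^3/2 54*x^4 dx = 6561/80;
    ∫_0^3/2 -54*x^3 dx = -2187/32;  ∫_0^3/2 81*x^2/4 dx = 729/32.
  Sum: 2187/224 − 729/16 + 6561/80 − 2187/32 + 729/32 = 729/1120.
  ∫_0^3/2 (u')² dx = ∫_0^3/2 (36*x^4 - 144*x^3 + 198*x^2 - 108*x + 81/4) dx. Term by term:
    ∫_0^3/2 36*x^4 dx = 2187/40;  ∫_0^3/2 -144*x^3 dx = -729/4;  ∫_0^3/2 198*x^2 dx = 891/4;
    ∫_0^3/2 -108*x dx = -243/2;  ∫_0^3/2 81/4 dx = 243/8.
  Sum: 2187/40 − 729/4 + 891/4 − 243/2 + 243/8 = 81/20.
∫_0^3/2 u² dx = 729/1120, so ||u||_L² = 27*sqrt(70)/280.
∫_0^3/2 (u')² dx = 81/20, so ||u'||_L² = 9*sqrt(5)/10.
Ratio ||u||_L² / ||u'||_L² = 3*sqrt(14)/28.
Sharp Poincaré constant on H^1_0(0, 3/2) is C_P = L/π = 3/(2*π), achieved by sin(2*π/3·x).
A polynomial bump cannot attain the sharp Poincaré constant (only the first sine eigenfunction does), so the ratio is strictly less than C_P, consistent with ||u||_L² ≤ C_P ||u'||_L².


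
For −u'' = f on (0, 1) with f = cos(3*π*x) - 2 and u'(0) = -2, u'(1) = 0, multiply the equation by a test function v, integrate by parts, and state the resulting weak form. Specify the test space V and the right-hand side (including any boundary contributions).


V = H^1(0, 1) (v unrestricted at boundary; u is determined up to an additive constant); weak form: ∫_0^1 u'v' dx = ∫_0^1 (cos(3*π*x) - 2) v dx + 2·v(0) for all v ∈ V.

Multiply both sides by a test function v and integrate from 0 to 1:
  ∫_0^1 −u''(x) v(x) dx = ∫_0^1 f(x) v(x) dx.
Integrate the LHS by parts once:
  ∫_0^1 −u'' v dx = −[u'(x) v(x)]_0^1 + ∫_0^1 u'(x) v'(x) dx.
Thus ∫_0^1 u'(x) v'(x) dx = ∫_0^1 f(x) v(x) dx + [u'(x) v(x)]_0^1.
Choose V so that boundary terms are either known or forced to vanish.
u has inhomogeneous Neumann u'(0) = -2, u'(1) = 0. [u' v]_0^1 = (0)·v(1) − (-2)·v(0) = 2·v(0). Take V = H^1(0, 1); boundary term becomes part of RHS.
Weak formulation: find u (satisfying any essential BC) such that ∫_0^1 u'(x) v'(x) dx = ∫_0^1 f v dx + 2·v(0) for all v ∈ V (Neumann data are natural BCs: they enter the RHS as boundary terms).
Substituting f(x) = cos(3*π*x) - 2, the right-hand side is ∫_0^1 (cos(3*π*x) - 2) v dx + 2·v(0).
Compatibility check (pure Neumann): taking v ≡ 1 ∈ V gives 0 = ∫_0^1 f dx + (0) − (-2), i.e. ∫_0^1 f dx must equal u'(0) − u'(1) = -2. Indeed ∫_0^1 (cos(3*π*x) - 2) dx = -2, so the data are compatible. The solution is then unique only up to an additive constant (fix it e.g. by requiring ∫_0^1 u dx = 0).


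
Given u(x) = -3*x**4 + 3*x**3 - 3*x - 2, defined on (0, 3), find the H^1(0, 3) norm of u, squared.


||u||_{H^1}^2 = 929973/28

The H^1 norm (squared) on an interval (0, L) is
  ||u||_{H^1}^2 = ∫_0^L u(x)^2 dx + ∫_0^L u'(x)^2 dx.
Compute u'(x) = -12*x**3 + 9*x**2 - 3.
Then u(x)^2 = 9*x**8 - 18*x**7 + 9*x**6 + 18*x**5 - 6*x**4 - 12*x**3 + 9*x**2 + 12*x + 4 and u'(x)^2 = 144*x**6 - 216*x**5 + 81*x**4 + 72*x**3 - 54*x**2 + 9.
Integrate each monomial from 0 to 3 using ∫_0^3 c·x^n dx = c·3^(n+1)/(n+1):
  ∫_0^3 u(x)^2 dx = ∫_0^3 (9*x^8 - 18*x^7 + 9*x^6 + 18*x^5 - 6*x^4 - 12*x^3 + 9*x^2 + 12*x + 4) dx. Term by term:
    ∫_0^3 9*x^8 dx = 19683;  ∫_0^3 -18*x^7 dx = -59049/4;  ∫_0^3 9*x^6 dx = 19683/7;
    ∫_0^3 18*x^5 dx = 2187;  ∫_0^3 -6*x^4 dx = -1458/5;  ∫_0^3 -12*x^3 dx = -243;
    ∫_0^3 9*x^2 dx = 81;  ∫_0^3 12*x dx = 54;  ∫_0^3 4 dx = 12.
  Sum: 19683 − 59049/4 + 19683/7 + 2187 − 1458/5 − 243 + 81 + 54 + 12 = 1334481/140.
  ∫_0^3 u'(x)^2 dx = ∫_0^3 (144*x^6 - 216*x^5 + 81*x^4 + 72*x^3 - 54*x^2 + 9) dx. Term by term:
    ∫_0^3 144*x^6 dx = 314928/7;  ∫_0^3 -216*x^5 dx = -26244;  ∫_0^3 81*x^4 dx = 19683/5;
    ∫_0^3 72*x^3 dx = 1458;  ∫_0^3 -54*x^2 dx = -486;  ∫_0^3 9 dx = 27.
  Sum: 314928/7 − 26244 + 19683/5 + 1458 − 486 + 27 = 828846/35.
Adding: ||u||_{H^1}^2 = 1334481/140 + 828846/35 = 929973/28.


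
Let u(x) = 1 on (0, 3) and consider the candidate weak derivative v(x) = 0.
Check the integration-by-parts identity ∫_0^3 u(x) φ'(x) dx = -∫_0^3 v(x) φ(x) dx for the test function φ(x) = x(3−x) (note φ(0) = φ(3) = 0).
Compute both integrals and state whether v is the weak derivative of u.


LHS = 0, RHS = 0. Yes, v = u' weakly.

u(x) = 1, classical derivative u'(x) = 0.
φ(x) = x(3−x), so φ'(x) = 3 - 2*x.
Note φ(0) = φ(3) = 0, so the boundary term u·φ vanishes.
LHS = ∫_0^3 u(x) φ'(x) dx = ∫_0^3 (3 - 2*x) dx. Term by term:
  ∫_0^3 -2*x dx = -9;  ∫_0^3 3 dx = 9.
Sum: -9 + 9 = 0.
So LHS = 0.
∫_0^3 v(x) φ(x) dx = ∫_0^3 (0) dx. Term by term:
  ∫_0^3 0 dx = 0.
So RHS = -∫_0^3 v(x) φ(x) dx = 0.
LHS = RHS, so the identity holds for this test φ.
Moreover u is smooth here and v(x) = u'(x) = 0 pointwise, so the identity holds for every test function. Hence v is the weak derivative of u.


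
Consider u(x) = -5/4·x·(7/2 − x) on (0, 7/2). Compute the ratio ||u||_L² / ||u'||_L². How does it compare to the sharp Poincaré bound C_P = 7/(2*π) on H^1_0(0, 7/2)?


||u||_L² / ||u'||_L² = 7*sqrt(10)/20 < C_P = 7/(2*π).

u(x) = -5/4·x·(7/2 − x), so u'(x) = 5*x/2 - 35/8.
u(x) = -5/4·x·(7/2 − x) vanishes at x = 0 and x = 7/2, so u ∈ H^1_0(0, 7/2). Differentiate via the product rule and integrate the resulting polynomials term by term.
  ∫_0^7/2 u² dx = ∫_0^7/2 (25*x^4/16 - 175*x^3/16 + 1225*x^2/64) dx. Term by term:
    ∫_0^7/2 25*x^4/16 dx = 84035/512;  ∫_0^7/2 -175*x^3/16 dx = -420175/1024;  ∫_0^7/2 1225*x^2/64 dx = 420175/1536.
  Sum: 84035/512 − 420175/1024 + 420175/1536 = 84035/3072.
  ∫_0^7/2 (u')² dx = ∫_0^7/2 (25*x^2/4 - 175*x/8 + 1225/64) dx. Term by term:
    ∫_0^7/2 25*x^2/4 dx = 8575/96;  ∫_0^7/2 -175*x/8 dx = -8575/64;  ∫_0^7/2 1225/64 dx = 8575/128.
  Sum: 8575/96 − 8575/64 + 8575/128 = 8575/384.
∫_0^7/2 u² dx = 84035/3072, so ||u||_L² = 49*sqrt(105)/96.
∫_0^7/2 (u')² dx = 8575/384, so ||u'||_L² = 35*sqrt(42)/48.
Ratio ||u||_L² / ||u'||_L² = 7*sqrt(10)/20.
Sharp Poincaré constant on H^1_0(0, 7/2) is C_P = L/π = 7/(2*π), achieved by sin(2*π/7·x).
A polynomial bump cannot attain the sharp Poincaré constant (only the first sine eigenfunction does), so the ratio is strictly less than C_P, consistent with ||u||_L² ≤ C_P ||u'||_L².


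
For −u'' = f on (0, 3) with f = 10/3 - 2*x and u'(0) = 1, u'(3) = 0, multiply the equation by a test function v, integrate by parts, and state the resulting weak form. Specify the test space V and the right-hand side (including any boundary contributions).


V = H^1(0, 3) (v unrestricted at boundary; u is determined up to an additive constant); weak form: ∫_0^3 u'v' dx = ∫_0^3 (10/3 - 2*x) v dx − v(0) for all v ∈ V.

Multiply both sides by a test function v and integrate from 0 to 3:
  ∫_0^3 −u''(x) v(x) dx = ∫_0^3 f(x) v(x) dx.
Integrate the LHS by parts once:
  ∫_0^3 −u'' v dx = −[u'(x) v(x)]_0^3 + ∫_0^3 u'(x) v'(x) dx.
Thus ∫_0^3 u'(x) v'(x) dx = ∫_0^3 f(x) v(x) dx + [u'(x) v(x)]_0^3.
Choose V so that boundary terms are either known or forced to vanish.
u has inhomogeneous Neumann u'(0) = 1, u'(3) = 0. [u' v]_0^3 = (0)·v(3) − (1)·v(0) = − v(0). Take V = H^1(0, 3); boundary term becomes part of RHS.
Weak formulation: find u (satisfying any essential BC) such that ∫_0^3 u'(x) v'(x) dx = ∫_0^3 f v dx − v(0) for all v ∈ V (Neumann data are natural BCs: they enter the RHS as boundary terms).
Substituting f(x) = 10/3 - 2*x, the right-hand side is ∫_0^3 (10/3 - 2*x) v dx − v(0).
Compatibility check (pure Neumann): taking v ≡ 1 ∈ V gives 0 = ∫_0^3 f dx + (0) − (1), i.e. ∫_0^3 f dx must equal u'(0) − u'(3) = 1. Indeed ∫_0^3 (10/3 - 2*x) dx = 1, so the data are compatible. The solution is then unique only up to an additive constant (fix it e.g. by requiring ∫_0^3 u dx = 0).


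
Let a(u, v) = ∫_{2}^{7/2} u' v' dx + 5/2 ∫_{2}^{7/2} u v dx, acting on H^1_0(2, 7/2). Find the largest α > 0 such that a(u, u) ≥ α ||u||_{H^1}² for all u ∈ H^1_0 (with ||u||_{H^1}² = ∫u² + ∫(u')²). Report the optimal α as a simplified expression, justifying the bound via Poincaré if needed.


α = 1

Coercivity of a(·,·) on H^1_0(2, 7/2) means a(u, u) ≥ α ||u||_{H^1}² for every u ∈ H^1_0.
The interval has length L = 3/2, and Poincaré/coercivity depend only on L. Here a(u, u) = ∫(u')² + (5/2)·∫u².
Here c = 5/2 ≥ 1, so a(u,u) = ∫(u')² + c∫u² ≥ ∫(u')² + ∫u² = ||u||_{H^1}², i.e. α = 1 works. No larger α is possible: a(u,u) ≥ α||u||_{H^1}² means (1−α)∫(u')² ≥ (α−c)∫u², and for the modes u_n = sin(nπ(x−x₀)/L) (x₀ the left endpoint) one has ∫u_n²/∫(u_n')² = (L/(nπ))² → 0, so a(u_n,u_n)/||u_n||_{H^1}² → 1. Hence the optimal constant is α = 1.
Therefore α = 1.


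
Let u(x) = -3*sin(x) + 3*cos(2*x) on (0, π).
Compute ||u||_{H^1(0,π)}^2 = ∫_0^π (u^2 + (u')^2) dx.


||u||_{H^1(0,π)}^2 = 60 + 63*π/2

u'(x) = -6*sin(2*x) - 3*cos(x).
Expand u² and (u')² and integrate term by term on (0, π), using: for integers n ≥ 1, ∫_0^π sin²(nx) dx = ∫_0^π cos²(nx) dx = π/2; for n ≠ n', ∫_0^π sin(nx)sin(n'x) dx = ∫_0^π cos(nx)cos(n'x) dx = 0; and by product-to-sum, ∫_0^π sin(nx)cos(n'x) dx = ½∫_0^π [sin((n+n')x) + sin((n−n')x)] dx, which is 0 when n+n' is even and 2n/(n²−n'²) when n+n' is odd (it need not vanish on (0, π)).
  u² squared terms: (-3)²·∫sin(x)² dx = 9·π/2 = 9*π/2;  (3)²·∫cos(2x)² dx = 9·π/2 = 9*π/2.
  u² cross terms: 2·(-3)·(3)·∫sin(x)·cos(2x) dx = -18·(-2/3) = 12.
  So ∫_0^π u² dx = 9*π/2 + 9*π/2 + 12 = 12 + 9*π.
  (u')² squared terms: (-6)²·∫sin(2x)² dx = 36·π/2 = 18*π;  (-3)²·∫cos(x)² dx = 9·π/2 = 9*π/2.
  (u')² cross terms: 2·(-6)·(-3)·∫sin(2x)·cos(x) dx = 36·(4/3) = 48.
  So ∫_0^π (u')² dx = 18*π + 9*π/2 + 48 = 48 + 45*π/2.
||u||_{H^1}^2 = (12 + 9*π) + (48 + 45*π/2) = 60 + 63*π/2.


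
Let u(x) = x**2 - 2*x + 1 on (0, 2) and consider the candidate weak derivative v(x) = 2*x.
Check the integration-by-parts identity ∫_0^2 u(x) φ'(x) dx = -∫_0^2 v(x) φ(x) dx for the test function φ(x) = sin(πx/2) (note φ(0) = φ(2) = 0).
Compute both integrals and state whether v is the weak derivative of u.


LHS = 0, RHS = -8/π. No, v is not the weak derivative of u.

u(x) = x**2 - 2*x + 1, classical derivative u'(x) = 2*x - 2.
φ(x) = sin(πx/2), so φ'(x) = π*cos(π*x/2)/2.
Note φ(0) = φ(2) = 0, so the boundary term u·φ vanishes.
LHS = ∫_0^2 u(x) φ'(x) dx = ∫_0^2 (π*x^2*cos(π*x/2)/2 - π*x*cos(π*x/2) + π*cos(π*x/2)/2) dx. Term by term:
  ∫_0^2 π*cos(π*x/2)/2 dx = 0;  ∫_0^2 π*x^2*cos(π*x/2)/2 dx = -8/π;  ∫_0^2 -π*x*cos(π*x/2) dx = 8/π.
Sum: 0 − 8/π + 8/π = 0.
So LHS = 0.
∫_0^2 v(x) φ(x) dx = ∫_0^2 (2*x*sin(π*x/2)) dx. Term by term:
  ∫_0^2 2*x*sin(π*x/2) dx = 8/π.
So RHS = -∫_0^2 v(x) φ(x) dx = -8/π.
LHS − RHS = 8/π ≠ 0, so the identity fails.
(For a valid weak derivative the identity must hold for EVERY test function, in particular this one. The failure shows v is NOT the weak derivative of u.)
Correct weak derivative would be u'(x) = 2*x - 2.


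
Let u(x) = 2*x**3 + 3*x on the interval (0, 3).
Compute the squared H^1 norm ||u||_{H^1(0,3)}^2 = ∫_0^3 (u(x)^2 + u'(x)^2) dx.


||u||_{H^1}^2 = 140508/35

The H^1 norm (squared) on an interval (0, L) is
  ||u||_{H^1}^2 = ∫_0^L u(x)^2 dx + ∫_0^L u'(x)^2 dx.
Compute u'(x) = 6*x**2 + 3.
Then u(x)^2 = 4*x**6 + 12*x**4 + 9*x**2 and u'(x)^2 = 36*x**4 + 36*x**2 + 9.
Integrate each monomial from 0 to 3 using ∫_0^3 c·x^n dx = c·3^(n+1)/(n+1):
  ∫_0^3 u(x)^2 dx = ∫_0^3 (4*x^6 + 12*x^4 + 9*x^2) dx. Term by term:
    ∫_0^3 4*x^6 dx = 8748/7;  ∫_0^3 12*x^4 dx = 2916/5;  ∫_0^3 9*x^2 dx = 81.
  Sum: 8748/7 + 2916/5 + 81 = 66987/35.
  ∫_0^3 u'(x)^2 dx = ∫_0^3 (36*x^4 + 36*x^2 + 9) dx. Term by term:
    ∫_0^3 36*x^4 dx = 8748/5;  ∫_0^3 36*x^2 dx = 324;  ∫_0^3 9 dx = 27.
  Sum: 8748/5 + 324 + 27 = 10503/5.
Adding: ||u||_{H^1}^2 = 66987/35 + 10503/5 = 140508/35.


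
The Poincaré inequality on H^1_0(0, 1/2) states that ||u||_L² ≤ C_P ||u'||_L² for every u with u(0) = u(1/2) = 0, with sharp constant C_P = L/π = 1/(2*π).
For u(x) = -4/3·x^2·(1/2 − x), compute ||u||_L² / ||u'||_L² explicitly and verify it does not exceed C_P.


||u||_L² / ||u'||_L² = sqrt(14)/28 < C_P = 1/(2*π).

u(x) = -4/3·x^2·(1/2 − x), so u'(x) = 4*x*(3*x - 1)/3.
u(x) = -4/3·x^2·(1/2 − x) vanishes at x = 0 and x = 1/2, so u ∈ H^1_0(0, 1/2). Differentiate via the product rule and integrate the resulting polynomials term by term.
  ∫_0^1/2 u² dx = ∫_0^1/2 (16*x^6/9 - 16*x^5/9 + 4*x^4/9) dx. Term by term:
    ∫_0^1/2 16*x^6/9 dx = 1/504;  ∫_0^1/2 -16*x^5/9 dx = -1/216;  ∫_0^1/2 4*x^4/9 dx = 1/360.
  Sum: 1/504 − 1/216 + 1/360 = 1/7560.
  ∫_0^1/2 (u')² dx = ∫_0^1/2 (16*x^4 - 32*x^3/3 + 16*x^2/9) dx. Term by term:
    ∫_0^1/2 16*x^4 dx = 1/10;  ∫_0^1/2 -32*x^3/3 dx = -1/6;  ∫_0^1/2 16*x^2/9 dx = 2/27.
  Sum: 1/10 − 1/6 + 2/27 = 1/135.
∫_0^1/2 u² dx = 1/7560, so ||u||_L² = sqrt(210)/1260.
∫_0^1/2 (u')² dx = 1/135, so ||u'||_L² = sqrt(15)/45.
Ratio ||u||_L² / ||u'||_L² = sqrt(14)/28.
Sharp Poincaré constant on H^1_0(0, 1/2) is C_P = L/π = 1/(2*π), achieved by sin(2*π·x).
A polynomial bump cannot attain the sharp Poincaré constant (only the first sine eigenfunction does), so the ratio is strictly less than C_P, consistent with ||u||_L² ≤ C_P ||u'||_L².
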